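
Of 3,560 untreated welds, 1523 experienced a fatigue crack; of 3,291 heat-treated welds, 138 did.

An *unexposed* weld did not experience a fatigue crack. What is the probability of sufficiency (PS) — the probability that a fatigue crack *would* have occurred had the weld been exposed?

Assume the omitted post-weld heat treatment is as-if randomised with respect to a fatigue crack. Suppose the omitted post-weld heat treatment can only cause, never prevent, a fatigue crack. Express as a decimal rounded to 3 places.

PS ≈ 0.403

p₁ = P(outcome | exposed) = 1523/3560 = 0.42781
p₀ = P(outcome | unexposed) = 138/3291 = 0.041933
Under exogeneity and monotonicity, PS = (p₁ − p₀) / (1 − p₀).
PS = (0.42781 − 0.041933) / (1 − 0.041933) = 0.38588 / 0.95807 ≈ 0.4028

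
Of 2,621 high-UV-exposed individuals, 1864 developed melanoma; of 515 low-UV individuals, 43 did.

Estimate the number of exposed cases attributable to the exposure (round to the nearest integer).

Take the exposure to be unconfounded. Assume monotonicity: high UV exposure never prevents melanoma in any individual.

about 1645 cases

p₁ = P(outcome | exposed) = 1864/2621 = 0.71118
p₀ = P(outcome | unexposed) = 43/515 = 0.083495
PN = (p₁ − p₀)/p₁ = (0.71118 − 0.083495) / 0.71118 ≈ 0.88260.
Attributable cases ≈ PN × (exposed cases) = 0.88260 × 1864 ≈ 1645.16.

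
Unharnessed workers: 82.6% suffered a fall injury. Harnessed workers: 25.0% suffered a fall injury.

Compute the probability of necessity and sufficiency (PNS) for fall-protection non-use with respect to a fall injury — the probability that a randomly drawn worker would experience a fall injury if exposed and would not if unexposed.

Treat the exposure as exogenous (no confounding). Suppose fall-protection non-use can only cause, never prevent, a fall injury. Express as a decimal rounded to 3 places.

PNS ≈ 0.576

p₁ = 0.826, p₀ = 0.25.
Under exogeneity and monotonicity, PNS = p₁ − p₀.
PNS = 0.826 − 0.25 = 0.576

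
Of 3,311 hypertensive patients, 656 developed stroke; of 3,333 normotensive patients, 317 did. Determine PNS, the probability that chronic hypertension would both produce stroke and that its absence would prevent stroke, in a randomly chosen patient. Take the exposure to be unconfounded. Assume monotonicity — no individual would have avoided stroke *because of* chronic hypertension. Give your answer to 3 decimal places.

p₁ = P(outcome | exposed) = 656/3311 = 0.19813
p₀ = P(outcome | unexposed) = 317/3333 = 0.09511
Under exogeneity and monotonicity, PNS = p₁ − p₀.
PNS = 0.19813 − 0.09511 = 0.10302

PNS ≈ 0.103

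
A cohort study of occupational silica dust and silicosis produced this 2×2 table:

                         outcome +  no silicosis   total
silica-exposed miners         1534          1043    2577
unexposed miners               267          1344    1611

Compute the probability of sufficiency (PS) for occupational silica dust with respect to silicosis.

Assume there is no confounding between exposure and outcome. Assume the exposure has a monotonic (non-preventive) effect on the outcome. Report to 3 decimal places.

PS ≈ 0.515

p₁ = P(outcome | exposed) = 1534/2577 = 0.59527
p₀ = P(outcome | unexposed) = 267/1611 = 0.16574
Under exogeneity and monotonicity, PS = (p₁ − p₀) / (1 − p₀).
PS = (0.59527 − 0.16574) / (1 − 0.16574) = 0.42953 / 0.83426 ≈ 0.5149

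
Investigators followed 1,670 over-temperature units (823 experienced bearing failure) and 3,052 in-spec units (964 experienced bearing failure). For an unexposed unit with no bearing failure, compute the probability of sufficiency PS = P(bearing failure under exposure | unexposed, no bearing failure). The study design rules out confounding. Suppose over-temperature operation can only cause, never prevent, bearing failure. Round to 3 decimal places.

p₁ = P(outcome | exposed) = 823/1670 = 0.49281
p₀ = P(outcome | unexposed) = 964/3052 = 0.31586
Under exogeneity and monotonicity, PS = (p₁ − p₀) / (1 − p₀).
PS = (0.49281 − 0.31586) / (1 − 0.31586) = 0.17696 / 0.68414 ≈ 0.2587

PS ≈ 0.259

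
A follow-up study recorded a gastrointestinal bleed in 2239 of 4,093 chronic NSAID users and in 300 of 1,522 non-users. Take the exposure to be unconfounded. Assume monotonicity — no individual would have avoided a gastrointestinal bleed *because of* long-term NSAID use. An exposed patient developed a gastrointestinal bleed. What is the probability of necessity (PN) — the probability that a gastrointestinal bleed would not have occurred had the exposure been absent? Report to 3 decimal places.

PN ≈ 0.640

p₁ = P(outcome | exposed) = 2239/4093 = 0.54703
p₀ = P(outcome | unexposed) = 300/1522 = 0.19711
Under exogeneity and monotonicity, PN = (p₁ − p₀) / p₁.
PN = (0.54703 − 0.19711) / 0.54703 = 0.34992 / 0.54703 ≈ 0.6397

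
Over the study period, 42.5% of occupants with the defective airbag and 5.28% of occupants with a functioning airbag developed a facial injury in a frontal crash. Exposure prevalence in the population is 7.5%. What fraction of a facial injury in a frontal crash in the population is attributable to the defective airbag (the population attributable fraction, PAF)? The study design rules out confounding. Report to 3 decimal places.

PAF ≈ 0.346

p₁ = 0.425, p₀ = 0.0528.
Overall risk P(Y=1) = π·p₁ + (1−π)·p₀ = 0.075×0.425 + 0.925×0.0528 = 0.080715.
Under exogeneity, PAF = [P(Y=1) − p₀] / P(Y=1).
PAF = (0.080715 − 0.0528) / 0.080715 ≈ 0.3458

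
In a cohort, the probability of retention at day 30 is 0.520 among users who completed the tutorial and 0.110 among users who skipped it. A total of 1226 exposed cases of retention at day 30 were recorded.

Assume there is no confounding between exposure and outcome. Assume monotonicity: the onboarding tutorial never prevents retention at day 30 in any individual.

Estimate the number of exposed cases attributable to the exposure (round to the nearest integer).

Let p₁ = 0.52, p₀ = 0.11.
PN = (p₁ − p₀)/p₁ = (0.52 − 0.11) / 0.52 ≈ 0.78846.
Attributable cases ≈ PN × (exposed cases) = 0.78846 × 1226 ≈ 966.65.

about 967 cases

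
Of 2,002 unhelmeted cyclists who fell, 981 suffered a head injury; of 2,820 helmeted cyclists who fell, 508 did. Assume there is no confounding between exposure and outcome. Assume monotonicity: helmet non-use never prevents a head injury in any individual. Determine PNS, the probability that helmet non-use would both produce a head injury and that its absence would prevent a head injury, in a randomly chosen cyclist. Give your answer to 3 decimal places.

PNS ≈ 0.310

p₁ = P(outcome | exposed) = 981/2002 = 0.49001
p₀ = P(outcome | unexposed) = 508/2820 = 0.18014
Under exogeneity and monotonicity, PNS = p₁ − p₀.
PNS = 0.49001 − 0.18014 = 0.30987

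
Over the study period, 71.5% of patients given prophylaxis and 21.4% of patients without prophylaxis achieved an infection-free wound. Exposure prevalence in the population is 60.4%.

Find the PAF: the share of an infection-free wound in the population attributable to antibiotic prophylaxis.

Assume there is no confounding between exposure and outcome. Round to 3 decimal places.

p₁ = 0.715, p₀ = 0.214.
Overall risk P(Y=1) = π·p₁ + (1−π)·p₀ = 0.604×0.715 + 0.396×0.214 = 0.5166.
Under exogeneity, PAF = [P(Y=1) − p₀] / P(Y=1).
PAF = (0.5166 − 0.214) / 0.5166 ≈ 0.5858

PAF ≈ 0.586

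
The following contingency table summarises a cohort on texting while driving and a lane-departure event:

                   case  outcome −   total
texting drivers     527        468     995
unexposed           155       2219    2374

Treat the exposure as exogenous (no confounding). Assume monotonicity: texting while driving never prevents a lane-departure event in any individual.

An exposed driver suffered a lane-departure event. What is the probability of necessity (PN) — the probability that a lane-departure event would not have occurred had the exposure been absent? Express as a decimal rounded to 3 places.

p₁ = P(outcome | exposed) = 527/995 = 0.52965
p₀ = P(outcome | unexposed) = 155/2374 = 0.065291
Under exogeneity and monotonicity, PN = (p₁ − p₀)/p₁.
PN = (0.52965 − 0.065291) / 0.52965 ≈ 0.8767

PN ≈ 0.877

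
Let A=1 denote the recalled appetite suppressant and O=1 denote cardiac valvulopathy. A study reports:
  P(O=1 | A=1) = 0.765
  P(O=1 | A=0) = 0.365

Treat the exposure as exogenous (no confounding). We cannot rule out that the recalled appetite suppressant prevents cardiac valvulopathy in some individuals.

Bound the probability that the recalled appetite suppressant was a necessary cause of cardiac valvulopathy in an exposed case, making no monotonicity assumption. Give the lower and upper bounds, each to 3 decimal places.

0.523 ≤ PN ≤ 0.830

Let p₁ = 0.765, p₀ = 0.365.
Under exogeneity alone the bounds on PN are max{0,(p₁−p₀)/p₁} ≤ PN ≤ min{1,(1−p₀)/p₁}.
  lower = (p₁ − p₀)/p₁ = 0.4 / 0.765 ≈ 0.5229
  upper = min{1, (1 − p₀)/p₁} = 0.635 / 0.765 ≈ 0.8301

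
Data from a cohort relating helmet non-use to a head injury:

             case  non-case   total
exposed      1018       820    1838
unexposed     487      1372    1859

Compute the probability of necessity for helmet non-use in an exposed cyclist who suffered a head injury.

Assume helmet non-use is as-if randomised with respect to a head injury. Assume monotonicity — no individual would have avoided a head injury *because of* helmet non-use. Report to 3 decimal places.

PN ≈ 0.527

p₁ = P(outcome | exposed) = 1018/1838 = 0.55386
p₀ = P(outcome | unexposed) = 487/1859 = 0.26197
Under exogeneity and monotonicity, PN = (p₁ − p₀) / p₁.
PN = (0.55386 − 0.26197) / 0.55386 = 0.29189 / 0.55386 ≈ 0.5270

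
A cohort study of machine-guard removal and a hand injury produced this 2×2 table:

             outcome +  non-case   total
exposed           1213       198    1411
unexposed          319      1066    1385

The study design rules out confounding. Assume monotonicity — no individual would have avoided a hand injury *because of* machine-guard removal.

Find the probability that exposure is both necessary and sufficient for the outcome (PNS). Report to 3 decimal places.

PNS ≈ 0.629

p₁ = P(outcome | exposed) = 1213/1411 = 0.85967
p₀ = P(outcome | unexposed) = 319/1385 = 0.23032
Under exogeneity and monotonicity, PNS = p₁ − p₀.
PNS = 0.85967 − 0.23032 = 0.62935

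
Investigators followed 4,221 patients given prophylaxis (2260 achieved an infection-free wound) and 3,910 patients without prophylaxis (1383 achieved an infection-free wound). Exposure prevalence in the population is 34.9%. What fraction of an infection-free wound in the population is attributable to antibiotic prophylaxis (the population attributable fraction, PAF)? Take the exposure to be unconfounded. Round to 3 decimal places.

p₁ = P(outcome | exposed) = 2260/4221 = 0.53542
p₀ = P(outcome | unexposed) = 1383/3910 = 0.35371
Overall risk P(Y=1) = π·p₁ + (1−π)·p₀ = 0.349×0.53542 + 0.651×0.35371 = 0.41713.
Under exogeneity, PAF = [P(Y=1) − p₀] / P(Y=1).
PAF = (0.41713 − 0.35371) / 0.41713 ≈ 0.1520

PAF ≈ 0.152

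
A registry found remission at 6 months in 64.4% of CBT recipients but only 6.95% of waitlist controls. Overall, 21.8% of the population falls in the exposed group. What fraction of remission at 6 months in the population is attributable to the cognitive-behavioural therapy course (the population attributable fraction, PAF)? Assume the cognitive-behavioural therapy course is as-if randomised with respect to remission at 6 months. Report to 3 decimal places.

p₁ = 0.644, p₀ = 0.0695.
Overall risk P(Y=1) = π·p₁ + (1−π)·p₀ = 0.218×0.644 + 0.782×0.0695 = 0.19474.
Under exogeneity, PAF = [P(Y=1) − p₀] / P(Y=1).
PAF = (0.19474 − 0.0695) / 0.19474 ≈ 0.6431

PAF ≈ 0.643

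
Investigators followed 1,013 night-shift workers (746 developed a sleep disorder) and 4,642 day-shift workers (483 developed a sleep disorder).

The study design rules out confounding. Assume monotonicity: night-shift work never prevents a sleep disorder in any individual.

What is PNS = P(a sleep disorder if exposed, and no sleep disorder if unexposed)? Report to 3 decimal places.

p₁ = P(outcome | exposed) = 746/1013 = 0.73643
p₀ = P(outcome | unexposed) = 483/4642 = 0.10405
Under exogeneity and monotonicity, PNS = p₁ − p₀.
PNS = 0.73643 − 0.10405 = 0.63238

PNS ≈ 0.632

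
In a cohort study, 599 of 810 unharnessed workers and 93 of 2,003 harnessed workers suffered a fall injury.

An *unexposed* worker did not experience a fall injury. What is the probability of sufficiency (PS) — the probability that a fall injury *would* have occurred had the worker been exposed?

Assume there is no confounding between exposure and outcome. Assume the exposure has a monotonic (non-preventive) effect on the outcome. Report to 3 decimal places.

p₁ = P(outcome | exposed) = 599/810 = 0.73951
p₀ = P(outcome | unexposed) = 93/2003 = 0.04643
Under exogeneity and monotonicity, PS = (p₁ − p₀) / (1 − p₀).
PS = (0.73951 − 0.04643) / (1 − 0.04643) = 0.69308 / 0.95357 ≈ 0.7268

PS ≈ 0.727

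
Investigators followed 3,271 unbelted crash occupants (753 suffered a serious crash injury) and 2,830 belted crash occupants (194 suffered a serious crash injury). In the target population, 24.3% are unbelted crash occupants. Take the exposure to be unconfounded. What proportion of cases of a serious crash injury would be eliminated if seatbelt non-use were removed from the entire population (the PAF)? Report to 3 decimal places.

p₁ = P(outcome | exposed) = 753/3271 = 0.2302
p₀ = P(outcome | unexposed) = 194/2830 = 0.068551
Overall risk P(Y=1) = π·p₁ + (1−π)·p₀ = 0.243×0.2302 + 0.757×0.068551 = 0.10783.
Under exogeneity, PAF = [P(Y=1) − p₀] / P(Y=1).
PAF = (0.10783 − 0.068551) / 0.10783 ≈ 0.3643

PAF ≈ 0.364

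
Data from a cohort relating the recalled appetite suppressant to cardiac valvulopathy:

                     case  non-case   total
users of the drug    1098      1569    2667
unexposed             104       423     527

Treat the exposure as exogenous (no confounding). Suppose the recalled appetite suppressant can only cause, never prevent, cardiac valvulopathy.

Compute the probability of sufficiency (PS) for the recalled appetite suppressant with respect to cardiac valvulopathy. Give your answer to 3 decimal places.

PS ≈ 0.267

p₁ = P(outcome | exposed) = 1098/2667 = 0.4117
p₀ = P(outcome | unexposed) = 104/527 = 0.19734
Under exogeneity and monotonicity, PS = (p₁ − p₀)/(1 − p₀).
PS = (0.4117 − 0.19734) / 0.80266 ≈ 0.2671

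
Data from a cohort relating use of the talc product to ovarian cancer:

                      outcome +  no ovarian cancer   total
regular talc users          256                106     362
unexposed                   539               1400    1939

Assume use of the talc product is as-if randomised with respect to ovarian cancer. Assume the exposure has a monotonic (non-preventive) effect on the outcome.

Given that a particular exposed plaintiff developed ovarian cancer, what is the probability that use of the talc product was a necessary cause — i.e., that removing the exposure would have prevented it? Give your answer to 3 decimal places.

p₁ = P(outcome | exposed) = 256/362 = 0.70718
p₀ = P(outcome | unexposed) = 539/1939 = 0.27798
Under exogeneity and monotonicity, PN = (p₁ − p₀)/p₁.
PN = (0.70718 − 0.27798) / 0.70718 ≈ 0.6069

PN ≈ 0.607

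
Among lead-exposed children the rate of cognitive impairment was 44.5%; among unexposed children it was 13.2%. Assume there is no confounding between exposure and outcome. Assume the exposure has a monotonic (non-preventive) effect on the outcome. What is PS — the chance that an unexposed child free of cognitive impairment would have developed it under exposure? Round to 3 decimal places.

p₁ = 0.445, p₀ = 0.132.
Under exogeneity and monotonicity, PS = (p₁ − p₀) / (1 − p₀).
PS = (0.445 − 0.132) / (1 − 0.132) = 0.313 / 0.868 ≈ 0.3606

PS ≈ 0.361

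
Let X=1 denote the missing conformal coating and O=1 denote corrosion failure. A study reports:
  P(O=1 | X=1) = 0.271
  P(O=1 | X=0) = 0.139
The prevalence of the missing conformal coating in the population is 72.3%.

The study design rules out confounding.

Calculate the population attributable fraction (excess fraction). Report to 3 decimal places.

Let p₁ = 0.271, p₀ = 0.139.
Overall risk P(Y=1) = π·p₁ + (1−π)·p₀ = 0.723×0.271 + 0.277×0.139 = 0.23444.
Under exogeneity, PAF = [P(Y=1) − p₀] / P(Y=1).
PAF = (0.23444 − 0.139) / 0.23444 ≈ 0.4071

PAF ≈ 0.407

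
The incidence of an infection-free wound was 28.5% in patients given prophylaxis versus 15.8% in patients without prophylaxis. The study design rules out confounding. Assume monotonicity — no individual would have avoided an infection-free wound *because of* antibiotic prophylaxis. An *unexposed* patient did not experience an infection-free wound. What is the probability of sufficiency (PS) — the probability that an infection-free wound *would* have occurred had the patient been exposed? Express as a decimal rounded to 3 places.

p₁ = 0.285, p₀ = 0.158.
Under exogeneity and monotonicity, PS = (p₁ − p₀) / (1 − p₀).
PS = (0.285 − 0.158) / (1 − 0.158) = 0.127 / 0.842 ≈ 0.1508

PS ≈ 0.151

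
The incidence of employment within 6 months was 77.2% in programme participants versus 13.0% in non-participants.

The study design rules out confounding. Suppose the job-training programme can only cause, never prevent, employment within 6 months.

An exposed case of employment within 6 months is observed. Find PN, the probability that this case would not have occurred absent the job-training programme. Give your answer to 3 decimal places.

PN ≈ 0.832

p₁ = 0.772, p₀ = 0.13.
Under exogeneity and monotonicity, PN = (p₁ − p₀) / p₁.
PN = (0.772 − 0.13) / 0.772 = 0.642 / 0.772 ≈ 0.8316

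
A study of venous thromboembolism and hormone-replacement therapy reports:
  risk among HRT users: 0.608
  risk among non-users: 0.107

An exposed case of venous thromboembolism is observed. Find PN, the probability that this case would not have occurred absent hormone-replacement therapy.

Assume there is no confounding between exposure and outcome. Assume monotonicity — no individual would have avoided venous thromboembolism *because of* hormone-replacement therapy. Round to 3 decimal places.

PN ≈ 0.824

Let p₁ = 0.608, p₀ = 0.107.
Under exogeneity and monotonicity, PN = (p₁ − p₀) / p₁.
PN = (0.608 − 0.107) / 0.608 = 0.501 / 0.608 ≈ 0.8240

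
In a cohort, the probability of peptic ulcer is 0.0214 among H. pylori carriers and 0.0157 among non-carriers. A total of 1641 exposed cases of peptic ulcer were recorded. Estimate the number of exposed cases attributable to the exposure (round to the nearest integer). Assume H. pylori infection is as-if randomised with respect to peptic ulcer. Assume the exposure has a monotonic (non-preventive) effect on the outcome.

Let p₁ = 0.0214, p₀ = 0.0157.
PN = (p₁ − p₀)/p₁ = (0.0214 − 0.0157) / 0.0214 ≈ 0.26636.
Attributable cases ≈ PN × (exposed cases) = 0.26636 × 1641 ≈ 437.09.

about 437 cases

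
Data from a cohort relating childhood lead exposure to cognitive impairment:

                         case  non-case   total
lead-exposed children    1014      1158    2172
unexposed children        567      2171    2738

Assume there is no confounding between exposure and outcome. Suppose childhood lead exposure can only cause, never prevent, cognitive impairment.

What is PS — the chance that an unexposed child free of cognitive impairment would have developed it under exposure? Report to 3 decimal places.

PS ≈ 0.328

p₁ = P(outcome | exposed) = 1014/2172 = 0.46685
p₀ = P(outcome | unexposed) = 567/2738 = 0.20709
Under exogeneity and monotonicity, PS = (p₁ − p₀) / (1 − p₀).
PS = (0.46685 − 0.20709) / (1 − 0.20709) = 0.25977 / 0.79291 ≈ 0.3276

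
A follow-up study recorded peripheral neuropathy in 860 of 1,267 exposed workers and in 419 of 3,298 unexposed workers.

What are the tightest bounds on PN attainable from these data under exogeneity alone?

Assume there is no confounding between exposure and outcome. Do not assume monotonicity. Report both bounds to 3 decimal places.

0.813 ≤ PN ≤ 1.000

p₁ = P(outcome | exposed) = 860/1267 = 0.67877
p₀ = P(outcome | unexposed) = 419/3298 = 0.12705
Under exogeneity alone the bounds on PN are max{0,(p₁−p₀)/p₁} ≤ PN ≤ min{1,(1−p₀)/p₁}.
  lower = (p₁ − p₀)/p₁ = 0.55172 / 0.67877 ≈ 0.8128
  upper = min{1, (1 − p₀)/p₁} = 0.87295 / 0.67877 ≈ 1.2861 → capped at 1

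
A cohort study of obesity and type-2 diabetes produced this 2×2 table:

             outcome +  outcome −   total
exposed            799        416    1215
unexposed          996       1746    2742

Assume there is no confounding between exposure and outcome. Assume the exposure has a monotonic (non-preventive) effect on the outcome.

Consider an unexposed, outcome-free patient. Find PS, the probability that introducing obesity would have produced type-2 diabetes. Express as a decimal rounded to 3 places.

p₁ = P(outcome | exposed) = 799/1215 = 0.65761
p₀ = P(outcome | unexposed) = 996/2742 = 0.36324
Under exogeneity and monotonicity, PS = (p₁ − p₀)/(1 − p₀).
PS = (0.65761 − 0.36324) / 0.63676 ≈ 0.4623

PS ≈ 0.462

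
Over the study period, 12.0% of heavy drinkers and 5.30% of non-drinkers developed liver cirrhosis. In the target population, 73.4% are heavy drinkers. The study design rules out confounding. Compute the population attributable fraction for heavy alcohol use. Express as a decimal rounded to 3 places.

p₁ = 0.12, p₀ = 0.053.
Overall risk P(Y=1) = π·p₁ + (1−π)·p₀ = 0.734×0.12 + 0.266×0.053 = 0.10218.
Under exogeneity, PAF = [P(Y=1) − p₀] / P(Y=1).
PAF = (0.10218 − 0.053) / 0.10218 ≈ 0.4813

PAF ≈ 0.481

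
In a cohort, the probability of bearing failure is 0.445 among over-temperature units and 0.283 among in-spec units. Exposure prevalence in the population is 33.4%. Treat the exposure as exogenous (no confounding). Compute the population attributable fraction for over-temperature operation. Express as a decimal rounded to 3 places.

Let p₁ = 0.445, p₀ = 0.283.
Overall risk P(Y=1) = π·p₁ + (1−π)·p₀ = 0.334×0.445 + 0.666×0.283 = 0.33711.
Under exogeneity, PAF = [P(Y=1) − p₀] / P(Y=1).
PAF = (0.33711 − 0.283) / 0.33711 ≈ 0.1605

PAF ≈ 0.161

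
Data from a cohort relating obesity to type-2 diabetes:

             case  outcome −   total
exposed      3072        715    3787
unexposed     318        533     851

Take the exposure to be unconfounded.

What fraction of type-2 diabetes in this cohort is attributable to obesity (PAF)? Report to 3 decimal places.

PAF ≈ 0.489

p₁ = P(outcome | exposed) = 3072/3787 = 0.8112
p₀ = P(outcome | unexposed) = 318/851 = 0.37368
Exposure prevalence π = 3787/4638 = 0.81652; overall risk P(Y=1) = 0.73092.
Under exogeneity, PAF = [P(Y=1) − p₀]/P(Y=1).
PAF = (0.73092 − 0.37368) / 0.73092 ≈ 0.4888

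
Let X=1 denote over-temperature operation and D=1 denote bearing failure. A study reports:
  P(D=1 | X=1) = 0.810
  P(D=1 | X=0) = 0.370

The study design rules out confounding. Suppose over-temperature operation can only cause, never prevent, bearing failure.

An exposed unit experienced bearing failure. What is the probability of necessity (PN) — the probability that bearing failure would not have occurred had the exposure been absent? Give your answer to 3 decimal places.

Let p₁ = 0.81, p₀ = 0.37.
Under exogeneity and monotonicity, PN = (p₁ − p₀) / p₁.
PN = (0.81 − 0.37) / 0.81 = 0.44 / 0.81 ≈ 0.5432

PN ≈ 0.543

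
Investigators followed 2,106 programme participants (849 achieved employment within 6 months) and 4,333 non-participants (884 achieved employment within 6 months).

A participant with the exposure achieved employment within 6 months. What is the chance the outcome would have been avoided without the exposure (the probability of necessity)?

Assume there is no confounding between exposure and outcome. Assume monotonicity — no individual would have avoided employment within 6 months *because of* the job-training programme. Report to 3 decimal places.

p₁ = P(outcome | exposed) = 849/2106 = 0.40313
p₀ = P(outcome | unexposed) = 884/4333 = 0.20402
Under exogeneity and monotonicity, PN = (p₁ − p₀) / p₁.
PN = (0.40313 − 0.20402) / 0.40313 = 0.19912 / 0.40313 ≈ 0.4939

PN ≈ 0.494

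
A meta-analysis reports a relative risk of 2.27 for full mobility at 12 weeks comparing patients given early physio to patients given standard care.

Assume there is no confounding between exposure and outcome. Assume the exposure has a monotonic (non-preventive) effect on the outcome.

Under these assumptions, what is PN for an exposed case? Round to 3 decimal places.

Under exogeneity and monotonicity, PN = (RR − 1) / RR = 1 − 1/RR.
PN = (2.27 − 1) / 2.27 = 1.27 / 2.27 ≈ 0.5595

PN ≈ 0.559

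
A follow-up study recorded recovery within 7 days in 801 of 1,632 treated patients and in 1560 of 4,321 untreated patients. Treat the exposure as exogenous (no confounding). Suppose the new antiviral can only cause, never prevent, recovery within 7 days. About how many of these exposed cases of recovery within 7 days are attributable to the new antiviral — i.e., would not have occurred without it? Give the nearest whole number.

about 212 cases

p₁ = P(outcome | exposed) = 801/1632 = 0.49081
p₀ = P(outcome | unexposed) = 1560/4321 = 0.36103
PN = (p₁ − p₀)/p₁ = (0.49081 − 0.36103) / 0.49081 ≈ 0.26442.
Attributable cases ≈ PN × (exposed cases) = 0.26442 × 801 ≈ 211.80.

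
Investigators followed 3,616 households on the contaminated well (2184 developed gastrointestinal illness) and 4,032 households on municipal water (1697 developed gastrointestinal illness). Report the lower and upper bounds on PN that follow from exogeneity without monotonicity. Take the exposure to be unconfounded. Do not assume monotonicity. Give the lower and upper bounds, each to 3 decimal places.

p₁ = P(outcome | exposed) = 2184/3616 = 0.60398
p₀ = P(outcome | unexposed) = 1697/4032 = 0.42088
Under exogeneity alone the bounds on PN are max{0,(p₁−p₀)/p₁} ≤ PN ≤ min{1,(1−p₀)/p₁}.
  lower = (p₁ − p₀)/p₁ = 0.1831 / 0.60398 ≈ 0.3032
  upper = min{1, (1 − p₀)/p₁} = 0.57912 / 0.60398 ≈ 0.9588

0.303 ≤ PN ≤ 0.959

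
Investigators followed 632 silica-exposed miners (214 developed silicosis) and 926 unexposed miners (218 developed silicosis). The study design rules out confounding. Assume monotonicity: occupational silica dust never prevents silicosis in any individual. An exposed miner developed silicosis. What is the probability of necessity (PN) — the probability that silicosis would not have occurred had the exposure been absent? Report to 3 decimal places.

PN ≈ 0.305

p₁ = P(outcome | exposed) = 214/632 = 0.33861
p₀ = P(outcome | unexposed) = 218/926 = 0.23542
Under exogeneity and monotonicity, PN = (p₁ − p₀) / p₁.
PN = (0.33861 − 0.23542) / 0.33861 = 0.10319 / 0.33861 ≈ 0.3047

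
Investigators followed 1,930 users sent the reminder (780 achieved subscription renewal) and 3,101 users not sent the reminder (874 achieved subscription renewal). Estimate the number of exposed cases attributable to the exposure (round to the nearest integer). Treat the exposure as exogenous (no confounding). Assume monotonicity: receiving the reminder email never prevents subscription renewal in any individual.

p₁ = P(outcome | exposed) = 780/1930 = 0.40415
p₀ = P(outcome | unexposed) = 874/3101 = 0.28184
PN = (p₁ − p₀)/p₁ = (0.40415 − 0.28184) / 0.40415 ≈ 0.30262.
Attributable cases ≈ PN × (exposed cases) = 0.30262 × 780 ≈ 236.04.

about 236 cases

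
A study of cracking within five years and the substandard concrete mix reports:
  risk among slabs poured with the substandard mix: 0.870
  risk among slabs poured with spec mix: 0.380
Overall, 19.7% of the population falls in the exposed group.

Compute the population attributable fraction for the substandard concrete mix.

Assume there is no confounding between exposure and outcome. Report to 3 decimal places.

Let p₁ = 0.87, p₀ = 0.38.
Overall risk P(Y=1) = π·p₁ + (1−π)·p₀ = 0.197×0.87 + 0.803×0.38 = 0.47653.
Under exogeneity, PAF = [P(Y=1) − p₀] / P(Y=1).
PAF = (0.47653 − 0.38) / 0.47653 ≈ 0.2026

PAF ≈ 0.203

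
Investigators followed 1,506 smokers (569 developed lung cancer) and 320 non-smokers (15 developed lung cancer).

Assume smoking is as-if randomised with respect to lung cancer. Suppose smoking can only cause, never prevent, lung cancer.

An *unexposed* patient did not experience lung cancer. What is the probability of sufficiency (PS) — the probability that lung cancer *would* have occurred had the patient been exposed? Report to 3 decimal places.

PS ≈ 0.347

p₁ = P(outcome | exposed) = 569/1506 = 0.37782
p₀ = P(outcome | unexposed) = 15/320 = 0.046875
Under exogeneity and monotonicity, PS = (p₁ − p₀) / (1 − p₀).
PS = (0.37782 − 0.046875) / (1 − 0.046875) = 0.33095 / 0.95312 ≈ 0.3472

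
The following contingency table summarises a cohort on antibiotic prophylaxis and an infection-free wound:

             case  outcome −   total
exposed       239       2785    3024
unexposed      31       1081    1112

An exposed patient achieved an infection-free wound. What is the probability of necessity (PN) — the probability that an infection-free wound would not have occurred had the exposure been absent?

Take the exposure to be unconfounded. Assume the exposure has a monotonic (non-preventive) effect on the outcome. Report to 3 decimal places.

p₁ = P(outcome | exposed) = 239/3024 = 0.079034
p₀ = P(outcome | unexposed) = 31/1112 = 0.027878
Under exogeneity and monotonicity, PN = (p₁ − p₀) / p₁.
PN = (0.079034 − 0.027878) / 0.079034 = 0.051157 / 0.079034 ≈ 0.6473

PN ≈ 0.647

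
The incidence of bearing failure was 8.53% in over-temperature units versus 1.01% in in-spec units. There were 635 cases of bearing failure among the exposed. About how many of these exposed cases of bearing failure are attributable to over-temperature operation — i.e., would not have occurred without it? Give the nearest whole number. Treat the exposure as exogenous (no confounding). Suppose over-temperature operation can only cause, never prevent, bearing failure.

about 560 cases

p₁ = 0.0853, p₀ = 0.0101.
PN = (p₁ − p₀)/p₁ = (0.0853 − 0.0101) / 0.0853 ≈ 0.88159.
Attributable cases ≈ PN × (exposed cases) = 0.88159 × 635 ≈ 559.81.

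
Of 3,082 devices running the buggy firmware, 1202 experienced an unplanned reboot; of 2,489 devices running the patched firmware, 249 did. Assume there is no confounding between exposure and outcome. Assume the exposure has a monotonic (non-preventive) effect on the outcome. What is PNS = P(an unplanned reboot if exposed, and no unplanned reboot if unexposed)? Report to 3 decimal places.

p₁ = P(outcome | exposed) = 1202/3082 = 0.39001
p₀ = P(outcome | unexposed) = 249/2489 = 0.10004
Under exogeneity and monotonicity, PNS = p₁ − p₀.
PNS = 0.39001 − 0.10004 = 0.28997

PNS ≈ 0.290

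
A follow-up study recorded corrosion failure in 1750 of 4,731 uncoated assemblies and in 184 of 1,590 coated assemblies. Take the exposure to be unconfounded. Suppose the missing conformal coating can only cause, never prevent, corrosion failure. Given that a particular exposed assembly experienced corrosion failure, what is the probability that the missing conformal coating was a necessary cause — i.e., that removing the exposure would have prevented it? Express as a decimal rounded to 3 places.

p₁ = P(outcome | exposed) = 1750/4731 = 0.3699
p₀ = P(outcome | unexposed) = 184/1590 = 0.11572
Under exogeneity and monotonicity, PN = (p₁ − p₀) / p₁.
PN = (0.3699 − 0.11572) / 0.3699 = 0.25418 / 0.3699 ≈ 0.6872

PN ≈ 0.687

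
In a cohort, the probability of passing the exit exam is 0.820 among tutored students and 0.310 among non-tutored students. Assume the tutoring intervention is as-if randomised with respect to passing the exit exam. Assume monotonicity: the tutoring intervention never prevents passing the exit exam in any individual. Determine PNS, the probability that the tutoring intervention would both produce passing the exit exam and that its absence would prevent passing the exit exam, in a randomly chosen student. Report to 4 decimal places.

PNS ≈ 0.5100

Let p₁ = 0.82, p₀ = 0.31.
Under exogeneity and monotonicity, PNS = p₁ − p₀.
PNS = 0.82 − 0.31 = 0.51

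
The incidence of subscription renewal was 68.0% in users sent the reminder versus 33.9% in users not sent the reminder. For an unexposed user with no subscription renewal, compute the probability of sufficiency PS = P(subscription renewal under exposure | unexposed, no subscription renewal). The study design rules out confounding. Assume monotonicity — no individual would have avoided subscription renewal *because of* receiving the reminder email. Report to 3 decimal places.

p₁ = 0.68, p₀ = 0.339.
Under exogeneity and monotonicity, PS = (p₁ − p₀) / (1 − p₀).
PS = (0.68 − 0.339) / (1 − 0.339) = 0.341 / 0.661 ≈ 0.5159

PS ≈ 0.516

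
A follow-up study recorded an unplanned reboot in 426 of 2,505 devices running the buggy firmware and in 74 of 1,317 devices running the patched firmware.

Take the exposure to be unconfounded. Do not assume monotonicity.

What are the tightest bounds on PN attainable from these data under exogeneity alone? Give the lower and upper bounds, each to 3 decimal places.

0.670 ≤ PN ≤ 1.000

p₁ = P(outcome | exposed) = 426/2505 = 0.17006
p₀ = P(outcome | unexposed) = 74/1317 = 0.056188
Under exogeneity alone the bounds on PN are max{0,(p₁−p₀)/p₁} ≤ PN ≤ min{1,(1−p₀)/p₁}.
  lower = (p₁ − p₀)/p₁ = 0.11387 / 0.17006 ≈ 0.6696
  upper = min{1, (1 − p₀)/p₁} = 0.94381 / 0.17006 ≈ 5.5499 → capped at 1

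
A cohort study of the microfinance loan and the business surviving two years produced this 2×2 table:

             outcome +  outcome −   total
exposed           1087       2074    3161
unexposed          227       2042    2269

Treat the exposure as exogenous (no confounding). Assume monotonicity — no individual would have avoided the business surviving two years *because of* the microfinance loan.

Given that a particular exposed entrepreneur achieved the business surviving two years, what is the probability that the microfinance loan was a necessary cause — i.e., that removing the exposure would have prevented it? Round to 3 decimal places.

p₁ = P(outcome | exposed) = 1087/3161 = 0.34388
p₀ = P(outcome | unexposed) = 227/2269 = 0.10004
Under exogeneity and monotonicity, PN = (p₁ − p₀) / p₁.
PN = (0.34388 − 0.10004) / 0.34388 = 0.24383 / 0.34388 ≈ 0.7091

PN ≈ 0.709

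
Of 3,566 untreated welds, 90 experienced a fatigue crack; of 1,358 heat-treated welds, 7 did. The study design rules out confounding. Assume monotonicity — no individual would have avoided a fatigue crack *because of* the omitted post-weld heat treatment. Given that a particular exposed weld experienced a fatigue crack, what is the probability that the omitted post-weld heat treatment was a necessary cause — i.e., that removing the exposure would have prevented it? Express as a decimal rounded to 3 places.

p₁ = P(outcome | exposed) = 90/3566 = 0.025238
p₀ = P(outcome | unexposed) = 7/1358 = 0.0051546
Under exogeneity and monotonicity, PN = (p₁ − p₀) / p₁.
PN = (0.025238 − 0.0051546) / 0.025238 = 0.020084 / 0.025238 ≈ 0.7958

PN ≈ 0.796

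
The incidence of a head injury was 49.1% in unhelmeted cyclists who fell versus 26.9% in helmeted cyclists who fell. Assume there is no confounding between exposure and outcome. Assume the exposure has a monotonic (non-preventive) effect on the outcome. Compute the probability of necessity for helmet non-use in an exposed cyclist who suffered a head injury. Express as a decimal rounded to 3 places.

PN ≈ 0.452

p₁ = 0.491, p₀ = 0.269.
Under exogeneity and monotonicity, PN = (p₁ − p₀) / p₁.
PN = (0.491 − 0.269) / 0.491 = 0.222 / 0.491 ≈ 0.4521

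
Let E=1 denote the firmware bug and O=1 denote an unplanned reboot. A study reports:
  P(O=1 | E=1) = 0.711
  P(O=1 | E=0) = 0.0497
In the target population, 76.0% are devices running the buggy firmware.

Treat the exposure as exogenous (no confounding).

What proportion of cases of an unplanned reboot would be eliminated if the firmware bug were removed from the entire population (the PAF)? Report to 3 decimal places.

PAF ≈ 0.910

Let p₁ = 0.711, p₀ = 0.0497.
Overall risk P(Y=1) = π·p₁ + (1−π)·p₀ = 0.76×0.711 + 0.24×0.0497 = 0.55229.
Under exogeneity, PAF = [P(Y=1) − p₀] / P(Y=1).
PAF = (0.55229 − 0.0497) / 0.55229 ≈ 0.9100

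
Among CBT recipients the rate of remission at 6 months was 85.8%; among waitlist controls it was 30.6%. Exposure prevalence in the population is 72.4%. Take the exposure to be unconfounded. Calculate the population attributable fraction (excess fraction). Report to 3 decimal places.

p₁ = 0.858, p₀ = 0.306.
Overall risk P(Y=1) = π·p₁ + (1−π)·p₀ = 0.724×0.858 + 0.276×0.306 = 0.70565.
Under exogeneity, PAF = [P(Y=1) − p₀] / P(Y=1).
PAF = (0.70565 − 0.306) / 0.70565 ≈ 0.5664

PAF ≈ 0.566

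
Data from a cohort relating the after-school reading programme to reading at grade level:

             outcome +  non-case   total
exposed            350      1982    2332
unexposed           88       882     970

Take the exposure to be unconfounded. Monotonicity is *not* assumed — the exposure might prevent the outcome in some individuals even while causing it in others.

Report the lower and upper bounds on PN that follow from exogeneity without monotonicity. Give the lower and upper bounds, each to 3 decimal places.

p₁ = P(outcome | exposed) = 350/2332 = 0.15009
p₀ = P(outcome | unexposed) = 88/970 = 0.090722
Under exogeneity alone the bounds on PN are max{0,(p₁−p₀)/p₁} ≤ PN ≤ min{1,(1−p₀)/p₁}.
  lower = (p₁ − p₀)/p₁ = 0.059364 / 0.15009 ≈ 0.3955
  upper = min{1, (1 − p₀)/p₁} = 0.90928 / 0.15009 ≈ 6.0584 → capped at 1

0.396 ≤ PN ≤ 1.000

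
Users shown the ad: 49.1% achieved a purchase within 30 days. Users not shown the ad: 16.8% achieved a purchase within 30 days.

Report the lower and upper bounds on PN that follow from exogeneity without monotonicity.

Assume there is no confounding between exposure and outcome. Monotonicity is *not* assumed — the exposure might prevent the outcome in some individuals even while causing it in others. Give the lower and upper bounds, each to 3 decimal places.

0.658 ≤ PN ≤ 1.000

p₁ = 0.491, p₀ = 0.168.
Under exogeneity alone the bounds on PN are max{0,(p₁−p₀)/p₁} ≤ PN ≤ min{1,(1−p₀)/p₁}.
  lower = (p₁ − p₀)/p₁ = 0.323 / 0.491 ≈ 0.6578
  upper = min{1, (1 − p₀)/p₁} = 0.832 / 0.491 ≈ 1.6945 → capped at 1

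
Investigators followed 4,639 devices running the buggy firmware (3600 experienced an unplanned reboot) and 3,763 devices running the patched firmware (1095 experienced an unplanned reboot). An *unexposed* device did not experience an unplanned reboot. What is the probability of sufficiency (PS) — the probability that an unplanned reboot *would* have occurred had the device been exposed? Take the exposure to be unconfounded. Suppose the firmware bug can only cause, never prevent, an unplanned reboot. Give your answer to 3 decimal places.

PS ≈ 0.684

p₁ = P(outcome | exposed) = 3600/4639 = 0.77603
p₀ = P(outcome | unexposed) = 1095/3763 = 0.29099
Under exogeneity and monotonicity, PS = (p₁ − p₀) / (1 − p₀).
PS = (0.77603 − 0.29099) / (1 − 0.29099) = 0.48504 / 0.70901 ≈ 0.6841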